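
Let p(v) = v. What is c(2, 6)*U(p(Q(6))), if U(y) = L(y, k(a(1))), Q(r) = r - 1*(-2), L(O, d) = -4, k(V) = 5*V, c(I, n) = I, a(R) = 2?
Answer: -8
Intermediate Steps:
Q(r) = 2 + r (Q(r) = r + 2 = 2 + r)
U(y) = -4
c(2, 6)*U(p(Q(6))) = 2*(-4) = -8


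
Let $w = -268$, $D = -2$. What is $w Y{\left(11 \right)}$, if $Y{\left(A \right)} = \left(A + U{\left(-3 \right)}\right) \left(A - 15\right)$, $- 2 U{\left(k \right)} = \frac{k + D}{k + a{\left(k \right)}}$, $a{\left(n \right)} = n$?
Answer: $\frac{34036}{3} \approx 11345.0$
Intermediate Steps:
$U{\left(k \right)} = - \frac{-2 + k}{4 k}$ ($U{\left(k \right)} = - \frac{\left(k - 2\right) \frac{1}{k + k}}{2} = - \frac{\left(-2 + k\right) \frac{1}{2 k}}{2} = - \frac{\frac{1}{2} \frac{1}{k} \left(-2 + k\right)}{2} = - \frac{-2 + k}{4 k}$)
$Y{\left(A \right)} = \left(-15 + A\right) \left(- \frac{5}{12} + A\right)$ ($Y{\left(A \right)} = \left(A + \frac{2 - -3}{4 \left(-3\right)}\right) \left(A - 15\right) = \left(A + \frac{1}{4} \left(- \frac{1}{3}\right) \left(2 + 3\right)\right) \left(-15 + A\right) = \left(A + \frac{1}{4} \left(- \frac{1}{3}\right) 5\right) \left(-15 + A\right) = \left(A - \frac{5}{12}\right) \left(-15 + A\right) = \left(- \frac{5}{12} + A\right) \left(-15 + A\right) = \left(-15 + A\right) \left(- \frac{5}{12} + A\right)$)
$w Y{\left(11 \right)} = - 268 \left(\frac{25}{4} + 11^{2} - \frac{2035}{12}\right) = - 268 \left(\frac{25}{4} + 121 - \frac{2035}{12}\right) = \left(-268\right) \left(- \frac{127}{3}\right) = \frac{34036}{3}$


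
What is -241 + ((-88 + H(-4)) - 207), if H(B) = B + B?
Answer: -544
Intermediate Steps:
H(B) = 2*B
-241 + ((-88 + H(-4)) - 207) = -241 + ((-88 + 2*(-4)) - 207) = -241 + ((-88 - 8) - 207) = -241 + (-96 - 207) = -241 - 303 = -544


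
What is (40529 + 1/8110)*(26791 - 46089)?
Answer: -3171531652959/4055 ≈ -7.8213e+8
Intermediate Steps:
(40529 + 1/8110)*(26791 - 46089) = (40529 + 1/8110)*(-19298) = (328690191/8110)*(-19298) = -3171531652959/4055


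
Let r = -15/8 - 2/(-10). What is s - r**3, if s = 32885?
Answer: 2104940763/64000 ≈ 32890.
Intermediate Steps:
r = -67/40 (r = -15*1/8 - 2*(-1/10) = -15/8 + 1/5 = -67/40 ≈ -1.6750)
s - r**3 = 32885 - (-67/40)**3 = 32885 - 1*(-300763/64000) = 32885 + 300763/64000 = 2104940763/64000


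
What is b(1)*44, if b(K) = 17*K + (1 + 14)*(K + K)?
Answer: 2068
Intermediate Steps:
b(K) = 47*K (b(K) = 17*K + 15*(2*K) = 17*K + 30*K = 47*K)
b(1)*44 = (47*1)*44 = 47*44 = 2068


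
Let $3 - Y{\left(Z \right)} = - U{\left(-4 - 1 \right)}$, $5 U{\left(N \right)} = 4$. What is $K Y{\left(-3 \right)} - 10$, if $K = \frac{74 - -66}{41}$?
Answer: $\frac{122}{41} \approx 2.9756$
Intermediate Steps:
$U{\left(N \right)} = \frac{4}{5}$ ($U{\left(N \right)} = \frac{1}{5} \cdot 4 = \frac{4}{5}$)
$Y{\left(Z \right)} = \frac{19}{5}$ ($Y{\left(Z \right)} = 3 - \left(-1\right) \frac{4}{5} = 3 - - \frac{4}{5} = 3 + \frac{4}{5} = \frac{19}{5}$)
$K = \frac{140}{41}$ ($K = \left(74 + 66\right) \frac{1}{41} = 140 \cdot \frac{1}{41} = \frac{140}{41} \approx 3.4146$)
$K Y{\left(-3 \right)} - 10 = \frac{140}{41} \cdot \frac{19}{5} - 10 = \frac{532}{41} - 10 = \frac{122}{41}$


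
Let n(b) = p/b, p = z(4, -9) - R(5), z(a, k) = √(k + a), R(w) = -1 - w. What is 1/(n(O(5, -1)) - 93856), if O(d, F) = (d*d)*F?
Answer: -58660150/5505621116841 + 25*I*√5/5505621116841 ≈ -1.0655e-5 + 1.0154e-11*I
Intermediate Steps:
z(a, k) = √(a + k)
O(d, F) = F*d² (O(d, F) = d²*F = F*d²)
p = 6 + I*√5 (p = √(4 - 9) - (-1 - 1*5) = √(-5) - (-1 - 5) = I*√5 - 1*(-6) = I*√5 + 6 = 6 + I*√5 ≈ 6.0 + 2.2361*I)
n(b) = (6 + I*√5)/b
1/(n(O(5, -1)) - 93856) = 1/((6 + I*√5)/((-1*5²)) - 93856) = 1/((6 + I*√5)/((-1*25)) - 93856) = 1/((6 + I*√5)/(-25) - 93856) = 1/(-(6 + I*√5)/25 - 93856) = 1/((-6/25 - I*√5/25) - 93856) = 1/(-2346406/25 - I*√5/25)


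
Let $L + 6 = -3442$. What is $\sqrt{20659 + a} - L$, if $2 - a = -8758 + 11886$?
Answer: $3448 + \sqrt{17533} \approx 3580.4$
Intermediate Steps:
$L = -3448$ ($L = -6 - 3442 = -3448$)
$a = -3126$ ($a = 2 - \left(-8758 + 11886\right) = 2 - 3128 = -3126$)
$\sqrt{20659 + a} - L = \sqrt{20659 - 3126} - -3448 = \sqrt{17533} + 3448 = 3448 + \sqrt{17533}$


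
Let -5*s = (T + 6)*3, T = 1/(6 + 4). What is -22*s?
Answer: 2013/25 ≈ 80.520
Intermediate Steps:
T = ⅒ (T = 1/10 = ⅒ ≈ 0.10000)
s = -183/50 (s = -(⅒ + 6)*3/5 = -61*3/50 = -⅕*183/10 = -183/50 ≈ -3.6600)
-22*s = -22*(-183/50) = 2013/25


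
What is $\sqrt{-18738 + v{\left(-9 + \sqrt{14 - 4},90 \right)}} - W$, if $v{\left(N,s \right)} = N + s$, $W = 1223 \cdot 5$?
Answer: $-6115 + i \sqrt{18657 - \sqrt{10}} \approx -6115.0 + 136.58 i$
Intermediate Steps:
$W = 6115$
$\sqrt{-18738 + v{\left(-9 + \sqrt{14 - 4},90 \right)}} - W = \sqrt{-18738 + \left(\left(-9 + \sqrt{14 - 4}\right) + 90\right)} - 6115 = \sqrt{-18738 + \left(\left(-9 + \sqrt{10}\right) + 90\right)} - 6115 = \sqrt{-18738 + \left(81 + \sqrt{10}\right)} - 6115 = \sqrt{-18657 + \sqrt{10}} - 6115 = -6115 + \sqrt{-18657 + \sqrt{10}}$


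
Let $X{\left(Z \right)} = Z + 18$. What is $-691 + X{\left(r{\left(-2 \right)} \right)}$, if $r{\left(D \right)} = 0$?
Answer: $-673$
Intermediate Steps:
$X{\left(Z \right)} = 18 + Z$
$-691 + X{\left(r{\left(-2 \right)} \right)} = -691 + \left(18 + 0\right) = -691 + 18 = -673$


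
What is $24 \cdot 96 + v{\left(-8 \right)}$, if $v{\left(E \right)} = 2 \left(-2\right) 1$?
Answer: $2300$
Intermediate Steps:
$v{\left(E \right)} = -4$ ($v{\left(E \right)} = \left(-4\right) 1 = -4$)
$24 \cdot 96 + v{\left(-8 \right)} = 24 \cdot 96 - 4 = 2304 - 4 = 2300$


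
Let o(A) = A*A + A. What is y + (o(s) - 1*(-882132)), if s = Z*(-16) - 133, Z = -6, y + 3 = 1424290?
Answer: 2307751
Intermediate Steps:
y = 1424287 (y = -3 + 1424290 = 1424287)
s = -37 (s = -6*(-16) - 133 = 96 - 133 = -37)
o(A) = A + A² (o(A) = A² + A = A + A²)
y + (o(s) - 1*(-882132)) = 1424287 + (-37*(1 - 37) - 1*(-882132)) = 1424287 + (-37*(-36) + 882132) = 1424287 + (1332 + 882132) = 1424287 + 883464 = 2307751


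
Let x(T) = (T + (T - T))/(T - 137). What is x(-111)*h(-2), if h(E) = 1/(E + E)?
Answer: -111/992 ≈ -0.11190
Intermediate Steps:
h(E) = 1/(2*E)
x(T) = T/(-137 + T) (x(T) = (T + 0)/(-137 + T) = T/(-137 + T))
x(-111)*h(-2) = (-111/(-137 - 111))*((½)/(-2)) = (-111/(-248))*((½)*(-½)) = -111*(-1/248)*(-¼) = (111/248)*(-¼) = -111/992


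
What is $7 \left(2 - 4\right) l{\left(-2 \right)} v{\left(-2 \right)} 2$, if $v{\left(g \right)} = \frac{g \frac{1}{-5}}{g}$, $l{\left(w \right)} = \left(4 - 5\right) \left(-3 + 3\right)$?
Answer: $0$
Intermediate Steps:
$l{\left(w \right)} = 0$ ($l{\left(w \right)} = \left(-1\right) 0 = 0$)
$v{\left(g \right)} = - \frac{1}{5}$ ($v{\left(g \right)} = \frac{g \left(- \frac{1}{5}\right)}{g} = \frac{\left(- \frac{1}{5}\right) g}{g} = - \frac{1}{5}$)
$7 \left(2 - 4\right) l{\left(-2 \right)} v{\left(-2 \right)} 2 = 7 \left(2 - 4\right) 0 \left(\left(- \frac{1}{5}\right) 2\right) = 7 \left(\left(-2\right) 0\right) \left(- \frac{2}{5}\right) = 7 \cdot 0 \left(- \frac{2}{5}\right) = 0 \left(- \frac{2}{5}\right) = 0$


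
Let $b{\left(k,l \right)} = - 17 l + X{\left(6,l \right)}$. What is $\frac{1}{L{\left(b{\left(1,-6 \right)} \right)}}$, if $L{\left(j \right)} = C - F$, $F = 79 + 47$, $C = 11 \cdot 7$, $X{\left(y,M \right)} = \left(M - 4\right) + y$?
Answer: $- \frac{1}{49} \approx -0.020408$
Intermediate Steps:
$X{\left(y,M \right)} = -4 + M + y$ ($X{\left(y,M \right)} = \left(-4 + M\right) + y = -4 + M + y$)
$C = 77$
$F = 126$
$b{\left(k,l \right)} = 2 - 16 l$ ($b{\left(k,l \right)} = - 17 l + \left(-4 + l + 6\right) = - 17 l + \left(2 + l\right) = 2 - 16 l$)
$L{\left(j \right)} = -49$ ($L{\left(j \right)} = 77 - 126 = -49$)
$\frac{1}{L{\left(b{\left(1,-6 \right)} \right)}} = \frac{1}{-49} = - \frac{1}{49}$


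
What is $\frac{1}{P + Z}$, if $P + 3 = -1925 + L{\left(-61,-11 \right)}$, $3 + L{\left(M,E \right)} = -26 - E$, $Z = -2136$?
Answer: $- \frac{1}{4082} \approx -0.00024498$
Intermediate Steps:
$L{\left(M,E \right)} = -29 - E$ ($L{\left(M,E \right)} = -3 - \left(26 + E\right) = -29 - E$)
$P = -1946$ ($P = -3 - 1943 = -1946$)
$\frac{1}{P + Z} = \frac{1}{-1946 - 2136} = \frac{1}{-4082} = - \frac{1}{4082}$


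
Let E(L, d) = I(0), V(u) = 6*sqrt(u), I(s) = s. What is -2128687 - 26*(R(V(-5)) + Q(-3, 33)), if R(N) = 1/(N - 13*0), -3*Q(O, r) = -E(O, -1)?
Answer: -2128687 + 13*I*sqrt(5)/15 ≈ -2.1287e+6 + 1.9379*I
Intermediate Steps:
E(L, d) = 0
Q(O, r) = 0 (Q(O, r) = -(-1)*0/3 = -1/3*0 = 0)
R(N) = 1/N (R(N) = 1/(N + 0) = 1/N)
-2128687 - 26*(R(V(-5)) + Q(-3, 33)) = -2128687 - 26*(1/(6*sqrt(-5)) + 0) = -2128687 - 26*(1/(6*(I*sqrt(5))) + 0) = -2128687 - 26*(1/(6*I*sqrt(5)) + 0) = -2128687 - 26*(-I*sqrt(5)/30 + 0) = -2128687 - (-13)*I*sqrt(5)/15 = -2128687 + 13*I*sqrt(5)/15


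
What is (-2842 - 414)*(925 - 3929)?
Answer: 9781024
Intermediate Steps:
(-2842 - 414)*(925 - 3929) = -3256*(-3004) = 9781024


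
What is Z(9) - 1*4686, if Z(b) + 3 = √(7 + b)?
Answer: -4685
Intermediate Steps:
Z(b) = -3 + √(7 + b)
Z(9) - 1*4686 = (-3 + √(7 + 9)) - 1*4686 = (-3 + √16) - 4686 = (-3 + 4) - 4686 = 1 - 4686 = -4685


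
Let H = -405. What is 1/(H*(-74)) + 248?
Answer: 7432561/29970 ≈ 248.00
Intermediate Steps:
1/(H*(-74)) + 248 = 1/(-405*(-74)) + 248 = -1/405*(-1/74) + 248 = 1/29970 + 248 = 7432561/29970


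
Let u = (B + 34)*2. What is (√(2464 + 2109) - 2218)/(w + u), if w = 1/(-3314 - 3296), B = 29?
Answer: -13220/751 + 6610*√4573/832859 ≈ -17.066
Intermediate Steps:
u = 126 (u = (29 + 34)*2 = 63*2 = 126)
w = -1/6610 (w = 1/(-6610) = -1/6610 ≈ -0.00015129)
(√(2464 + 2109) - 2218)/(w + u) = (√(2464 + 2109) - 2218)/(-1/6610 + 126) = (√4573 - 2218)/(832859/6610) = (-2218 + √4573)*(6610/832859) = -13220/751 + 6610*√4573/832859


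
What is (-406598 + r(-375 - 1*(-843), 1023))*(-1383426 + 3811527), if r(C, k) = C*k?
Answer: 175226336766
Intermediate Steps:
(-406598 + r(-375 - 1*(-843), 1023))*(-1383426 + 3811527) = (-406598 + (-375 - 1*(-843))*1023)*(-1383426 + 3811527) = (-406598 + (-375 + 843)*1023)*2428101 = (-406598 + 468*1023)*2428101 = (-406598 + 478764)*2428101 = 72166*2428101 = 175226336766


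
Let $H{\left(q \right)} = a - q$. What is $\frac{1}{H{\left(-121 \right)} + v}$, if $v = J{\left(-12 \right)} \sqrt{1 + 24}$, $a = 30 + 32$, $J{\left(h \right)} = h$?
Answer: $\frac{1}{123} \approx 0.0081301$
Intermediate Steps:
$a = 62$
$H{\left(q \right)} = 62 - q$
$v = -60$ ($v = - 12 \sqrt{1 + 24} = - 12 \sqrt{25} = \left(-12\right) 5 = -60$)
$\frac{1}{H{\left(-121 \right)} + v} = \frac{1}{\left(62 - -121\right) - 60} = \frac{1}{\left(62 + 121\right) - 60} = \frac{1}{183 - 60} = \frac{1}{123}$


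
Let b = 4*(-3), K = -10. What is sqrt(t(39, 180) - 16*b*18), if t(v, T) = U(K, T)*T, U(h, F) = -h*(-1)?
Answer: 6*sqrt(46) ≈ 40.694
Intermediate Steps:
b = -12
U(h, F) = h
t(v, T) = -10*T
sqrt(t(39, 180) - 16*b*18) = sqrt(-10*180 - 16*(-12)*18) = sqrt(-1800 + 192*18) = sqrt(-1800 + 3456) = sqrt(1656) = 6*sqrt(46)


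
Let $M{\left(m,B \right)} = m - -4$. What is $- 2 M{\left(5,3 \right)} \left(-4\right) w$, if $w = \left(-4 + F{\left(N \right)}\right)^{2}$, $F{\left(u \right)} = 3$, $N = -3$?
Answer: $72$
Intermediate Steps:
$M{\left(m,B \right)} = 4 + m$ ($M{\left(m,B \right)} = m + 4 = 4 + m$)
$w = 1$ ($w = \left(-4 + 3\right)^{2} = \left(-1\right)^{2} = 1$)
$- 2 M{\left(5,3 \right)} \left(-4\right) w = - 2 \left(4 + 5\right) \left(-4\right) 1 = \left(-2\right) 9 \left(-4\right) 1 = \left(-18\right) \left(-4\right) 1 = 72 \cdot 1 = 72$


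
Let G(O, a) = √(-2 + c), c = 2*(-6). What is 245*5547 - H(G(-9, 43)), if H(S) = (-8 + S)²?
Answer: 1358965 + 16*I*√14 ≈ 1.359e+6 + 59.867*I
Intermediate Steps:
c = -12
G(O, a) = I*√14 (G(O, a) = √(-2 - 12) = √(-14) = I*√14)
245*5547 - H(G(-9, 43)) = 245*5547 - (-8 + I*√14)² = 1359015 - (-8 + I*√14)²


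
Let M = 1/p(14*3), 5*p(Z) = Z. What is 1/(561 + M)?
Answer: 42/23567 ≈ 0.0017822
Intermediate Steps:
p(Z) = Z/5
M = 5/42 (M = 1/((14*3)/5) = 1/((⅕)*42) = 1/(42/5) = 5/42 ≈ 0.11905)
1/(561 + M) = 1/(561 + 5/42) = 1/(23567/42) = 42/23567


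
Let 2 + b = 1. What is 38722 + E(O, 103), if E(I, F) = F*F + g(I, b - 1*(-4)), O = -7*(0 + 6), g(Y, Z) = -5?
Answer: 49326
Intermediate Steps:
b = -1 (b = -2 + 1 = -1)
O = -42 (O = -7*6 = -42)
E(I, F) = -5 + F**2 (E(I, F) = F*F - 5 = F**2 - 5 = -5 + F**2)
38722 + E(O, 103) = 38722 + (-5 + 103**2) = 38722 + (-5 + 10609) = 38722 + 10604 = 49326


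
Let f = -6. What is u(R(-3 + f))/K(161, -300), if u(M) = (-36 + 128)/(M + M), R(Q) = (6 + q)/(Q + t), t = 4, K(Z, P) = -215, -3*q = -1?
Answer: 138/817 ≈ 0.16891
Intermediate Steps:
q = ⅓ (q = -⅓*(-1) = ⅓ ≈ 0.33333)
R(Q) = 19/(3*(4 + Q)) (R(Q) = (6 + ⅓)/(Q + 4) = 19/(3*(4 + Q)))
u(M) = 46/M (u(M) = 92/((2*M)) = 92*(1/(2*M)) = 46/M)
u(R(-3 + f))/K(161, -300) = (46/((19/(3*(4 + (-3 - 6))))))/(-215) = (46/((19/(3*(4 - 9)))))*(-1/215) = (46/(((19/3)/(-5))))*(-1/215) = (46/(((19/3)*(-⅕))))*(-1/215) = (46/(-19/15))*(-1/215) = (46*(-15/19))*(-1/215) = -690/19*(-1/215) = 138/817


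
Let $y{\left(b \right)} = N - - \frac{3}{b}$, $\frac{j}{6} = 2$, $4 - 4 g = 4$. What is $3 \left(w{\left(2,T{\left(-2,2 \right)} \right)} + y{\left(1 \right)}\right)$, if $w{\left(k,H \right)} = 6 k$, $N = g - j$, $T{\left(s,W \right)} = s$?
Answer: $9$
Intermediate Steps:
$g = 0$ ($g = 1 - 1 = 0$)
$j = 12$ ($j = 6 \cdot 2 = 12$)
$N = -12$ ($N = 0 - 12 = -12$)
$y{\left(b \right)} = -12 + \frac{3}{b}$ ($y{\left(b \right)} = -12 - - \frac{3}{b} = -12 + \frac{3}{b}$)
$3 \left(w{\left(2,T{\left(-2,2 \right)} \right)} + y{\left(1 \right)}\right) = 3 \left(6 \cdot 2 - \left(12 - \frac{3}{1}\right)\right) = 3 \left(12 + \left(-12 + 3 \cdot 1\right)\right) = 3 \left(12 + \left(-12 + 3\right)\right) = 3 \left(12 - 9\right) = 3 \cdot 3 = 9$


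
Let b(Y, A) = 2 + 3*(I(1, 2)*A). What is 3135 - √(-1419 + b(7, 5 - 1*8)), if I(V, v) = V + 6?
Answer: 3135 - 2*I*√370 ≈ 3135.0 - 38.471*I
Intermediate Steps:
I(V, v) = 6 + V
b(Y, A) = 2 + 21*A (b(Y, A) = 2 + 3*((6 + 1)*A) = 2 + 3*(7*A) = 2 + 21*A)
3135 - √(-1419 + b(7, 5 - 1*8)) = 3135 - √(-1419 + (2 + 21*(5 - 1*8))) = 3135 - √(-1419 + (2 + 21*(5 - 8))) = 3135 - √(-1419 + (2 + 21*(-3))) = 3135 - √(-1419 + (2 - 63)) = 3135 - √(-1419 - 61) = 3135 - √(-1480) = 3135 - 2*I*√370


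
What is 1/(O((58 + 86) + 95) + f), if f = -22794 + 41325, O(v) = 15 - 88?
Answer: 1/18458 ≈ 5.4177e-5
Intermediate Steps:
O(v) = -73
f = 18531
1/(O((58 + 86) + 95) + f) = 1/(-73 + 18531) = 1/18458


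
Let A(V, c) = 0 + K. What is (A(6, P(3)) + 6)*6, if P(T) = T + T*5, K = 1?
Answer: 42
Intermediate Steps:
P(T) = 6*T (P(T) = T + 5*T = 6*T)
A(V, c) = 1 (A(V, c) = 0 + 1 = 1)
(A(6, P(3)) + 6)*6 = (1 + 6)*6 = 7*6 = 42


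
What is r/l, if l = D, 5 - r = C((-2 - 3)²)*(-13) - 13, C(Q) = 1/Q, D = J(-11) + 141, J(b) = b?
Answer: 463/3250 ≈ 0.14246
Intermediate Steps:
D = 130 (D = -11 + 141 = 130)
r = 463/25 (r = 5 - (-13/(-2 - 3)² - 13) = 5 - (-13/(-5)² - 13) = 5 - (-13/25 - 13) = 5 - 1*(-338/25) = 5 + 338/25 = 463/25 ≈ 18.520)
l = 130
r/l = (463/25)/130 = (463/25)*(1/130) = 463/3250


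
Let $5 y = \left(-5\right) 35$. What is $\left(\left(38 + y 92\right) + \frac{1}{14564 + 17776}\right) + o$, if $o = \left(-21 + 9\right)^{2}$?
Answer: $- \frac{98248919}{32340} \approx -3038.0$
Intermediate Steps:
$y = -35$ ($y = \frac{\left(-5\right) 35}{5} = \frac{1}{5} \left(-175\right) = -35$)
$o = 144$ ($o = \left(-12\right)^{2} = 144$)
$\left(\left(38 + y 92\right) + \frac{1}{14564 + 17776}\right) + o = \left(\left(38 - 3220\right) + \frac{1}{14564 + 17776}\right) + 144 = \left(\left(38 - 3220\right) + \frac{1}{32340}\right) + 144 = \left(-3182 + \frac{1}{32340}\right) + 144 = - \frac{102905879}{32340} + 144 = - \frac{98248919}{32340}$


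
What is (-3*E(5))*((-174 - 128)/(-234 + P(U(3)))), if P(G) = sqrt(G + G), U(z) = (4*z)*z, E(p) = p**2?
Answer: -147225/1519 - 3775*sqrt(2)/1519 ≈ -100.44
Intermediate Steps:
U(z) = 4*z**2
P(G) = sqrt(2)*sqrt(G) (P(G) = sqrt(2*G) = sqrt(2)*sqrt(G))
(-3*E(5))*((-174 - 128)/(-234 + P(U(3)))) = (-3*5**2)*((-174 - 128)/(-234 + sqrt(2)*sqrt(4*3**2))) = (-3*25)*(-302/(-234 + sqrt(2)*sqrt(4*9))) = -(-22650)/(-234 + sqrt(2)*sqrt(36)) = -(-22650)/(-234 + sqrt(2)*6) = -(-22650)/(-234 + 6*sqrt(2)) = 22650/(-234 + 6*sqrt(2))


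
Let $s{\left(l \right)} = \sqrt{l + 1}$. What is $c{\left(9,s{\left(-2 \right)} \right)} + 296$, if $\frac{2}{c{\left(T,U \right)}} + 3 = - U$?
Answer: $\frac{1477}{5} + \frac{i}{5} \approx 295.4 + 0.2 i$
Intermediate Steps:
$s{\left(l \right)} = \sqrt{1 + l}$
$c{\left(T,U \right)} = \frac{2}{-3 - U}$
$c{\left(9,s{\left(-2 \right)} \right)} + 296 = - \frac{2}{3 + \sqrt{1 - 2}} + 296 = - \frac{2}{3 + \sqrt{-1}} + 296 = - \frac{2}{3 + i} + 296 = - 2 \frac{3 - i}{10} + 296 = - \frac{3 - i}{5} + 296 = 296 - \frac{3 - i}{5}$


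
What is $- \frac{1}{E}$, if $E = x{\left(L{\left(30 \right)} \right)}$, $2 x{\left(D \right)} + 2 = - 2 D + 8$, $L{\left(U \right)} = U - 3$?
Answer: $\frac{1}{24} \approx 0.041667$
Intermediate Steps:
$L{\left(U \right)} = -3 + U$ ($L{\left(U \right)} = U - 3 = -3 + U$)
$x{\left(D \right)} = 3 - D$ ($x{\left(D \right)} = -1 + \frac{- 2 D + 8}{2} = -1 + \frac{8 - 2 D}{2} = -1 - \left(-4 + D\right) = 3 - D$)
$E = -24$ ($E = 3 - \left(-3 + 30\right) = 3 - 27 = -24$)
$- \frac{1}{E} = - \frac{1}{-24} = \left(-1\right) \left(- \frac{1}{24}\right) = \frac{1}{24}$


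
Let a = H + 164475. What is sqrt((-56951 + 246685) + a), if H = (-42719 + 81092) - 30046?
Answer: 2*sqrt(90634) ≈ 602.11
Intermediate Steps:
H = 8327 (H = 38373 - 30046 = 8327)
a = 172802 (a = 8327 + 164475 = 172802)
sqrt((-56951 + 246685) + a) = sqrt((-56951 + 246685) + 172802) = sqrt(189734 + 172802) = sqrt(362536) = 2*sqrt(90634)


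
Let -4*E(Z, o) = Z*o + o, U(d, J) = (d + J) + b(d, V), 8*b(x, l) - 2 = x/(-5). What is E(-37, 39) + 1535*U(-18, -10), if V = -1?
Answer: -83109/2 ≈ -41555.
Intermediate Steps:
b(x, l) = 1/4 - x/40 (b(x, l) = 1/4 + (x/(-5))/8 = 1/4 + (x*(-1/5))/8 = 1/4 + (-x/5)/8 = 1/4 - x/40)
U(d, J) = 1/4 + J + 39*d/40 (U(d, J) = (d + J) + (1/4 - d/40) = (J + d) + (1/4 - d/40) = 1/4 + J + 39*d/40)
E(Z, o) = -o/4 - Z*o/4 (E(Z, o) = -(Z*o + o)/4 = -(o + Z*o)/4 = -o/4 - Z*o/4)
E(-37, 39) + 1535*U(-18, -10) = -1/4*39*(1 - 37) + 1535*(1/4 - 10 + (39/40)*(-18)) = -1/4*39*(-36) + 1535*(1/4 - 10 - 351/20) = 351 + 1535*(-273/10) = 351 - 83811/2 = -83109/2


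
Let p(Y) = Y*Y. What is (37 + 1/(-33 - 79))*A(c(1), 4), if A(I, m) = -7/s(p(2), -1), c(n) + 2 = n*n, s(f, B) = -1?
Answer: 4143/16 ≈ 258.94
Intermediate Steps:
p(Y) = Y²
c(n) = -2 + n² (c(n) = -2 + n*n = -2 + n²)
A(I, m) = 7 (A(I, m) = -7/(-1) = -7*(-1) = 7)
(37 + 1/(-33 - 79))*A(c(1), 4) = (37 + 1/(-33 - 79))*7 = (37 + 1/(-112))*7 = (37 - 1/112)*7 = (4143/112)*7 = 4143/16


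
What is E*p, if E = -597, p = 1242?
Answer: -741474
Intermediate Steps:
E*p = -597*1242 = -741474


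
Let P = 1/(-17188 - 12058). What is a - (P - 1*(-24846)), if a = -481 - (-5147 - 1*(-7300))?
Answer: -803680079/29246 ≈ -27480.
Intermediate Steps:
a = -2634 (a = -481 - (-5147 + 7300) = -481 - 1*2153 = -481 - 2153 = -2634)
P = -1/29246 (P = 1/(-29246) = -1/29246 ≈ -3.4193e-5)
a - (P - 1*(-24846)) = -2634 - (-1/29246 - 1*(-24846)) = -2634 - (-1/29246 + 24846) = -2634 - 1*726646115/29246 = -2634 - 726646115/29246 = -803680079/29246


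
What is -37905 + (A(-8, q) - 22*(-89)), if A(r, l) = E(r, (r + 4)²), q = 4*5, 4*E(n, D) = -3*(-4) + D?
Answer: -35940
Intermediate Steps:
E(n, D) = 3 + D/4 (E(n, D) = (-3*(-4) + D)/4 = (12 + D)/4 = 3 + D/4)
q = 20
A(r, l) = 3 + (4 + r)²/4 (A(r, l) = 3 + (r + 4)²/4 = 3 + (4 + r)²/4)
-37905 + (A(-8, q) - 22*(-89)) = -37905 + ((3 + (4 - 8)²/4) - 22*(-89)) = -37905 + ((3 + (¼)*(-4)²) + 1958) = -37905 + ((3 + (¼)*16) + 1958) = -37905 + ((3 + 4) + 1958) = -37905 + (7 + 1958) = -37905 + 1965 = -35940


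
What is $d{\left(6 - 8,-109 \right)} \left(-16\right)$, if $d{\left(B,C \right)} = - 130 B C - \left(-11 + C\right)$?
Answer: $451520$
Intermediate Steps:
$d{\left(B,C \right)} = 11 - C - 130 B C$ ($d{\left(B,C \right)} = - 130 B C - \left(-11 + C\right) = 11 - C - 130 B C$)
$d{\left(6 - 8,-109 \right)} \left(-16\right) = \left(11 - -109 - 130 \left(6 - 8\right) \left(-109\right)\right) \left(-16\right) = \left(11 + 109 - \left(-260\right) \left(-109\right)\right) \left(-16\right) = \left(11 + 109 - 28340\right) \left(-16\right) = \left(-28220\right) \left(-16\right) = 451520$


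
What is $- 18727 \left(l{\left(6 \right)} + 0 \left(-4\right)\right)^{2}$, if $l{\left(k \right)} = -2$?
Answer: $-74908$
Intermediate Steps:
$- 18727 \left(l{\left(6 \right)} + 0 \left(-4\right)\right)^{2} = - 18727 \left(-2 + 0 \left(-4\right)\right)^{2} = - 18727 \left(-2 + 0\right)^{2} = - 18727 \left(-2\right)^{2} = \left(-18727\right) 4 = -74908$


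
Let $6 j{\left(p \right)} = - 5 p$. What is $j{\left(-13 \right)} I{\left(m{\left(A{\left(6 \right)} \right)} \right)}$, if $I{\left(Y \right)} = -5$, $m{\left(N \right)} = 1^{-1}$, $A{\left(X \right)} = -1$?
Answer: $- \frac{325}{6} \approx -54.167$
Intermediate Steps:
$j{\left(p \right)} = - \frac{5 p}{6}$ ($j{\left(p \right)} = \frac{\left(-5\right) p}{6} = - \frac{5 p}{6}$)
$m{\left(N \right)} = 1$
$j{\left(-13 \right)} I{\left(m{\left(A{\left(6 \right)} \right)} \right)} = \left(- \frac{5}{6}\right) \left(-13\right) \left(-5\right) = \frac{65}{6} \left(-5\right) = - \frac{325}{6}$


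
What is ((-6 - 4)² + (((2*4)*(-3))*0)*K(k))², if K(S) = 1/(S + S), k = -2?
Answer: 10000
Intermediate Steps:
K(S) = 1/(2*S)
((-6 - 4)² + (((2*4)*(-3))*0)*K(k))² = ((-6 - 4)² + (((2*4)*(-3))*0)*((½)/(-2)))² = ((-10)² + ((8*(-3))*0)*((½)*(-½)))² = (100 - 24*0*(-¼))² = (100 + 0*(-¼))² = (100 + 0)² = 100² = 10000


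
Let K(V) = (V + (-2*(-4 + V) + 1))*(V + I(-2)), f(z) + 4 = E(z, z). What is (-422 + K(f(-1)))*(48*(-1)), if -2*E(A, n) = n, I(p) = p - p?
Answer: 22356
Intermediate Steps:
I(p) = 0
E(A, n) = -n/2
f(z) = -4 - z/2
K(V) = V*(9 - V) (K(V) = (V + (-2*(-4 + V) + 1))*(V + 0) = (V + ((8 - 2*V) + 1))*V = (V + (9 - 2*V))*V = (9 - V)*V = V*(9 - V))
(-422 + K(f(-1)))*(48*(-1)) = (-422 + (-4 - ½*(-1))*(9 - (-4 - ½*(-1))))*(48*(-1)) = (-422 + (-4 + ½)*(9 - (-4 + ½)))*(-48) = (-422 - 7*(9 - 1*(-7/2))/2)*(-48) = (-422 - 7*(9 + 7/2)/2)*(-48) = (-422 - 7/2*25/2)*(-48) = (-422 - 175/4)*(-48) = -1863/4*(-48) = 22356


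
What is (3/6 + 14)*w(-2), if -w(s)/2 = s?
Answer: 58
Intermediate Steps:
w(s) = -2*s
(3/6 + 14)*w(-2) = (3/6 + 14)*(-2*(-2)) = (3*(1/6) + 14)*4 = (1/2 + 14)*4 = (29/2)*4 = 58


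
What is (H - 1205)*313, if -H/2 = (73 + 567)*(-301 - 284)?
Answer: 233997235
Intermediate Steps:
H = 748800 (H = -2*(73 + 567)*(-301 - 284) = -1280*(-585) = -2*(-374400) = 748800)
(H - 1205)*313 = (748800 - 1205)*313 = 747595*313 = 233997235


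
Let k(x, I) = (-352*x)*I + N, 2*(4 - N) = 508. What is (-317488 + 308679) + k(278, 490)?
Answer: -47958499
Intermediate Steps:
N = -250 (N = 4 - 1/2*508 = 4 - 254 = -250)
k(x, I) = -250 - 352*I*x (k(x, I) = (-352*x)*I - 250 = -352*I*x - 250 = -250 - 352*I*x)
(-317488 + 308679) + k(278, 490) = (-317488 + 308679) + (-250 - 352*490*278) = -8809 + (-250 - 47949440) = -8809 - 47949690 = -47958499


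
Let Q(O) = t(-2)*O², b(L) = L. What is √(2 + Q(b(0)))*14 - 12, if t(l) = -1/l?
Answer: -12 + 14*√2 ≈ 7.7990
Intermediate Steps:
Q(O) = O²/2 (Q(O) = (-1/(-2))*O² = (-1*(-½))*O² = O²/2)
√(2 + Q(b(0)))*14 - 12 = √(2 + (½)*0²)*14 - 12 = √(2 + (½)*0)*14 - 12 = √(2 + 0)*14 - 12 = √2*14 - 12 = 14*√2 - 12 = -12 + 14*√2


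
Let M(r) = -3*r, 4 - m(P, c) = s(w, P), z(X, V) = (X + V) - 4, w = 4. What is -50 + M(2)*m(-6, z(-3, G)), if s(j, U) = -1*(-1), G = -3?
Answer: -68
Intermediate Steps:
s(j, U) = 1
z(X, V) = -4 + V + X (z(X, V) = (V + X) - 4 = -4 + V + X)
m(P, c) = 3 (m(P, c) = 4 - 1*1 = 4 - 1 = 3)
-50 + M(2)*m(-6, z(-3, G)) = -50 - 3*2*3 = -50 - 6*3 = -50 - 18 = -68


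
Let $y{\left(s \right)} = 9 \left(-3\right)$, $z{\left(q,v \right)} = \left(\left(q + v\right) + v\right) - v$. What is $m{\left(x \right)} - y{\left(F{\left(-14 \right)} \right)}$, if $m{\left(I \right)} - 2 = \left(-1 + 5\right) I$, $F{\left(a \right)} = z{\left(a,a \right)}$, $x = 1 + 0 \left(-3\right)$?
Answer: $33$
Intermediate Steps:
$x = 1$ ($x = 1 + 0 = 1$)
$z{\left(q,v \right)} = q + v$ ($z{\left(q,v \right)} = \left(q + 2 v\right) - v = q + v$)
$F{\left(a \right)} = 2 a$ ($F{\left(a \right)} = a + a = 2 a$)
$m{\left(I \right)} = 2 + 4 I$ ($m{\left(I \right)} = 2 + \left(-1 + 5\right) I = 2 + 4 I$)
$y{\left(s \right)} = -27$
$m{\left(x \right)} - y{\left(F{\left(-14 \right)} \right)} = \left(2 + 4 \cdot 1\right) - -27 = \left(2 + 4\right) + 27 = 6 + 27 = 33$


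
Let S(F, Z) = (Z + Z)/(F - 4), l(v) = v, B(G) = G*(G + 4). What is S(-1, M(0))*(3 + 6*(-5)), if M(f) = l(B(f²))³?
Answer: 0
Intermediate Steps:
B(G) = G*(4 + G)
M(f) = f⁶*(4 + f²)³ (M(f) = (f²*(4 + f²))³ = f⁶*(4 + f²)³)
S(F, Z) = 2*Z/(-4 + F) (S(F, Z) = (2*Z)/(-4 + F) = 2*Z/(-4 + F))
S(-1, M(0))*(3 + 6*(-5)) = (2*(0⁶*(4 + 0²)³)/(-4 - 1))*(3 + 6*(-5)) = (2*(0*(4 + 0)³)/(-5))*(3 - 30) = (2*(0*4³)*(-⅕))*(-27) = (2*(0*64)*(-⅕))*(-27) = (2*0*(-⅕))*(-27) = 0*(-27) = 0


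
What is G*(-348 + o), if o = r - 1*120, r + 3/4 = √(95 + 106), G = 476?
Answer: -223125 + 476*√201 ≈ -2.1638e+5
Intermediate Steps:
r = -¾ + √201 (r = -¾ + √(95 + 106) = -¾ + √201 ≈ 13.427)
o = -483/4 + √201 (o = (-¾ + √201) - 1*120 = (-¾ + √201) - 120 = -483/4 + √201 ≈ -106.57)
G*(-348 + o) = 476*(-348 + (-483/4 + √201)) = 476*(-1875/4 + √201) = -223125 + 476*√201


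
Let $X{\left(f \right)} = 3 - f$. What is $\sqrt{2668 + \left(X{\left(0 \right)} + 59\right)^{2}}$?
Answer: $4 \sqrt{407} \approx 80.697$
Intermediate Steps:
$\sqrt{2668 + \left(X{\left(0 \right)} + 59\right)^{2}} = \sqrt{2668 + \left(\left(3 - 0\right) + 59\right)^{2}} = \sqrt{2668 + \left(\left(3 + 0\right) + 59\right)^{2}} = \sqrt{2668 + \left(3 + 59\right)^{2}} = \sqrt{2668 + 62^{2}} = \sqrt{2668 + 3844} = \sqrt{6512} = 4 \sqrt{407}$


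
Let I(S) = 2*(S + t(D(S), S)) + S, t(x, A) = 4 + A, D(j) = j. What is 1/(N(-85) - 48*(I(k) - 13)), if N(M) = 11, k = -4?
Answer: 1/1211 ≈ 0.00082576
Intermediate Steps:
I(S) = 8 + 5*S (I(S) = 2*(S + (4 + S)) + S = 2*(4 + 2*S) + S = (8 + 4*S) + S = 8 + 5*S)
1/(N(-85) - 48*(I(k) - 13)) = 1/(11 - 48*((8 + 5*(-4)) - 13)) = 1/(11 - 48*((8 - 20) - 13)) = 1/(11 - 48*(-12 - 13)) = 1/(11 - 48*(-25)) = 1/(11 + 1200) = 1/1211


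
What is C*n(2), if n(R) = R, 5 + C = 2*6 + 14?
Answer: 42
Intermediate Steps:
C = 21 (C = -5 + (2*6 + 14) = -5 + (12 + 14) = -5 + 26 = 21)
C*n(2) = 21*2 = 42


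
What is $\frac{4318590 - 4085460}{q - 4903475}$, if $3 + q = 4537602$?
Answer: $- \frac{116565}{182938} \approx -0.63718$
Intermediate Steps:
$q = 4537599$ ($q = -3 + 4537602 = 4537599$)
$\frac{4318590 - 4085460}{q - 4903475} = \frac{4318590 - 4085460}{4537599 - 4903475} = \frac{233130}{-365876} = 233130 \left(- \frac{1}{365876}\right) = - \frac{116565}{182938}$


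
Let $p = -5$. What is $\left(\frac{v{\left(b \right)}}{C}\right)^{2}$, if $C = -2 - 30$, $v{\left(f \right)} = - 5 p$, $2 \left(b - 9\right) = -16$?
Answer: $\frac{625}{1024} \approx 0.61035$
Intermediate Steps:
$b = 1$ ($b = 9 + \frac{1}{2} \left(-16\right) = 9 - 8 = 1$)
$v{\left(f \right)} = 25$ ($v{\left(f \right)} = \left(-5\right) \left(-5\right) = 25$)
$C = -32$ ($C = -2 - 30 = -32$)
$\left(\frac{v{\left(b \right)}}{C}\right)^{2} = \left(\frac{25}{-32}\right)^{2} = \left(25 \left(- \frac{1}{32}\right)\right)^{2} = \left(- \frac{25}{32}\right)^{2} = \frac{625}{1024}$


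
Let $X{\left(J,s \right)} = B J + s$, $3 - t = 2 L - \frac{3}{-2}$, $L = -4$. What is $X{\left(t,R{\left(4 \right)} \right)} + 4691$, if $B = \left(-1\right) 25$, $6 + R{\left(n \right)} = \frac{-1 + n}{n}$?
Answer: $\frac{17793}{4} \approx 4448.3$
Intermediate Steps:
$R{\left(n \right)} = -6 + \frac{-1 + n}{n}$
$t = \frac{19}{2}$ ($t = 3 - \left(2 \left(-4\right) - \frac{3}{-2}\right) = 3 - \left(-8 - - \frac{3}{2}\right) = 3 - \left(-8 + \frac{3}{2}\right) = 3 - - \frac{13}{2} = 3 + \frac{13}{2} = \frac{19}{2} \approx 9.5$)
$B = -25$
$X{\left(J,s \right)} = s - 25 J$ ($X{\left(J,s \right)} = - 25 J + s = s - 25 J$)
$X{\left(t,R{\left(4 \right)} \right)} + 4691 = \left(\left(-5 - \frac{1}{4}\right) - \frac{475}{2}\right) + 4691 = \left(- \frac{21}{4} - \frac{475}{2}\right) + 4691 = - \frac{971}{4} + 4691 = \frac{17793}{4}$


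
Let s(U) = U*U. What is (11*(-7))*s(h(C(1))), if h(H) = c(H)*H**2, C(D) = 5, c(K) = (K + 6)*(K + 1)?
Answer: -209632500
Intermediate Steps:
c(K) = (1 + K)*(6 + K) (c(K) = (6 + K)*(1 + K) = (1 + K)*(6 + K))
h(H) = H**2*(6 + H**2 + 7*H) (h(H) = (6 + H**2 + 7*H)*H**2 = H**2*(6 + H**2 + 7*H))
s(U) = U**2
(11*(-7))*s(h(C(1))) = (11*(-7))*(5**2*(6 + 5**2 + 7*5))**2 = -77*625*(6 + 25 + 35)**2 = -77*(25*66)**2 = -77*1650**2 = -77*2722500 = -209632500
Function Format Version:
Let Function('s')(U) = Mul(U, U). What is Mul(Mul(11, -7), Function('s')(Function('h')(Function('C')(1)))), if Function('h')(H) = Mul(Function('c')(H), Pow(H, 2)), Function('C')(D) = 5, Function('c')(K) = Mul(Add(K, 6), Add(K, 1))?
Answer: -209632500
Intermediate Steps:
Function('c')(K) = Mul(Add(1, K), Add(6, K)) (Function('c')(K) = Mul(Add(6, K), Add(1, K)) = Mul(Add(1, K), Add(6, K)))
Function('h')(H) = Mul(Pow(H, 2), Add(6, Pow(H, 2), Mul(7, H))) (Function('h')(H) = Mul(Add(6, Pow(H, 2), Mul(7, H)), Pow(H, 2)) = Mul(Pow(H, 2), Add(6, Pow(H, 2), Mul(7, H))))
Function('s')(U) = Pow(U, 2)
Mul(Mul(11, -7), Function('s')(Function('h')(Function('C')(1)))) = Mul(Mul(11, -7), Pow(Mul(Pow(5, 2), Add(6, Pow(5, 2), Mul(7, 5))), 2)) = Mul(-77, Pow(Mul(25, Add(6, 25, 35)), 2)) = Mul(-77, Pow(Mul(25, 66), 2)) = Mul(-77, Pow(1650, 2)) = Mul(-77, 2722500) = -209632500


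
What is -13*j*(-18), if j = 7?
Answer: 1638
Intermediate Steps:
-13*j*(-18) = -13*7*(-18) = -91*(-18) = 1638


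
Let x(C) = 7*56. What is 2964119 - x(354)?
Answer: 2963727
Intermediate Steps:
x(C) = 392
2964119 - x(354) = 2964119 - 1*392 = 2964119 - 392 = 2963727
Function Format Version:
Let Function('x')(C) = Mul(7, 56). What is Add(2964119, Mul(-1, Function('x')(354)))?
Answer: 2963727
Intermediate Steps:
Function('x')(C) = 392
Add(2964119, Mul(-1, Function('x')(354))) = Add(2964119, Mul(-1, 392)) = Add(2964119, -392) = 2963727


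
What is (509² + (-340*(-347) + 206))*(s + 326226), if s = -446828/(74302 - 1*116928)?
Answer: 2623166935170584/21313 ≈ 1.2308e+11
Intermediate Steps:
s = 223414/21313 (s = -446828/(74302 - 116928) = -446828/(-42626) = -446828*(-1/42626) = 223414/21313 ≈ 10.483)
(509² + (-340*(-347) + 206))*(s + 326226) = (509² + (-340*(-347) + 206))*(223414/21313 + 326226) = (259081 + (117980 + 206))*(6953078152/21313) = (259081 + 118186)*(6953078152/21313) = 377267*(6953078152/21313) = 2623166935170584/21313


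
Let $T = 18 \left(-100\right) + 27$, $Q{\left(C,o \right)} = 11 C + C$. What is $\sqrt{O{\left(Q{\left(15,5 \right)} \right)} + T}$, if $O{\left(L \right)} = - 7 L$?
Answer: $3 i \sqrt{337} \approx 55.073 i$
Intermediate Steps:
$Q{\left(C,o \right)} = 12 C$
$T = -1773$ ($T = -1800 + 27 = -1773$)
$\sqrt{O{\left(Q{\left(15,5 \right)} \right)} + T} = \sqrt{- 7 \cdot 12 \cdot 15 - 1773} = \sqrt{\left(-7\right) 180 - 1773} = \sqrt{-1260 - 1773} = \sqrt{-3033} = 3 i \sqrt{337}$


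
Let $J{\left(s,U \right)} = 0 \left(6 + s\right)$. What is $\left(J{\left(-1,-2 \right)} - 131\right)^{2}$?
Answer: $17161$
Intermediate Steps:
$J{\left(s,U \right)} = 0$
$\left(J{\left(-1,-2 \right)} - 131\right)^{2} = \left(0 - 131\right)^{2} = \left(-131\right)^{2} = 17161$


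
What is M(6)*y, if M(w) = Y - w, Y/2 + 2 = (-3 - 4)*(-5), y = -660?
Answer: -39600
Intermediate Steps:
Y = 66 (Y = -4 + 2*((-3 - 4)*(-5)) = -4 + 2*(-7*(-5)) = -4 + 2*35 = -4 + 70 = 66)
M(w) = 66 - w
M(6)*y = (66 - 1*6)*(-660) = (66 - 6)*(-660) = 60*(-660) = -39600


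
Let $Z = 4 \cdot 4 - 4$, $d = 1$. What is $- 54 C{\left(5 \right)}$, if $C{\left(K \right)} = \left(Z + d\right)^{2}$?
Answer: $-9126$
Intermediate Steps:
$Z = 12$ ($Z = 16 - 4 = 12$)
$C{\left(K \right)} = 169$ ($C{\left(K \right)} = \left(12 + 1\right)^{2} = 13^{2} = 169$)
$- 54 C{\left(5 \right)} = \left(-54\right) 169 = -9126$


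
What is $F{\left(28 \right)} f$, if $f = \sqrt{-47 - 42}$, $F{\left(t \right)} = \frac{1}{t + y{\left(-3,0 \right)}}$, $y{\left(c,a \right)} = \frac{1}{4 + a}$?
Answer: $\frac{4 i \sqrt{89}}{113} \approx 0.33395 i$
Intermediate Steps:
$F{\left(t \right)} = \frac{1}{\frac{1}{4} + t}$ ($F{\left(t \right)} = \frac{1}{t + \frac{1}{4 + 0}} = \frac{1}{t + \frac{1}{4}} = \frac{1}{\frac{1}{4} + t}$)
$f = i \sqrt{89}$ ($f = \sqrt{-89} = i \sqrt{89} \approx 9.434 i$)
$F{\left(28 \right)} f = \frac{4}{1 + 4 \cdot 28} i \sqrt{89} = \frac{4}{1 + 112} i \sqrt{89} = \frac{4}{113} i \sqrt{89} = 4 \cdot \frac{1}{113} i \sqrt{89} = \frac{4 i \sqrt{89}}{113}$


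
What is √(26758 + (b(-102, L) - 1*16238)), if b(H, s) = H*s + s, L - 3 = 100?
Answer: 3*√13 ≈ 10.817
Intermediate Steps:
L = 103 (L = 3 + 100 = 103)
b(H, s) = s + H*s
√(26758 + (b(-102, L) - 1*16238)) = √(26758 + (103*(1 - 102) - 1*16238)) = √(26758 + (103*(-101) - 16238)) = √(26758 + (-10403 - 16238)) = √(26758 - 26641) = √117 = 3*√13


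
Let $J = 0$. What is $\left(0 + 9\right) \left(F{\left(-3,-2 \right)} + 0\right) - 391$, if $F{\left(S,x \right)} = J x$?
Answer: $-391$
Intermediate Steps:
$F{\left(S,x \right)} = 0$ ($F{\left(S,x \right)} = 0 x = 0$)
$\left(0 + 9\right) \left(F{\left(-3,-2 \right)} + 0\right) - 391 = \left(0 + 9\right) \left(0 + 0\right) - 391 = 9 \cdot 0 - 391 = 0 - 391 = -391$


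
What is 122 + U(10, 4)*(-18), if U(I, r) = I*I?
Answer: -1678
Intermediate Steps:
U(I, r) = I**2
122 + U(10, 4)*(-18) = 122 + 10**2*(-18) = 122 + 100*(-18) = 122 - 1800 = -1678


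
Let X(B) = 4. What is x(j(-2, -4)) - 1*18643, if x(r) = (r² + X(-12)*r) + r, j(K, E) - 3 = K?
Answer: -18637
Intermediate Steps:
j(K, E) = 3 + K
x(r) = r² + 5*r (x(r) = (r² + 4*r) + r = r² + 5*r)
x(j(-2, -4)) - 1*18643 = (3 - 2)*(5 + (3 - 2)) - 1*18643 = 1*(5 + 1) - 18643 = 1*6 - 18643 = 6 - 18643 = -18637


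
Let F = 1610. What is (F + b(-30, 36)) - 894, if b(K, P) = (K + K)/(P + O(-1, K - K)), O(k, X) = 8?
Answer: 7861/11 ≈ 714.64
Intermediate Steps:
b(K, P) = 2*K/(8 + P) (b(K, P) = (K + K)/(P + 8) = (2*K)/(8 + P) = 2*K/(8 + P))
(F + b(-30, 36)) - 894 = (1610 + 2*(-30)/(8 + 36)) - 894 = (1610 + 2*(-30)/44) - 894 = (1610 + 2*(-30)*(1/44)) - 894 = (1610 - 15/11) - 894 = 17695/11 - 894 = 7861/11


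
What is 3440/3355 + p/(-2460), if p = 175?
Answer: 315011/330132 ≈ 0.95420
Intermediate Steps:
3440/3355 + p/(-2460) = 3440/3355 + 175/(-2460) = 3440*(1/3355) + 175*(-1/2460) = 688/671 - 35/492 = 315011/330132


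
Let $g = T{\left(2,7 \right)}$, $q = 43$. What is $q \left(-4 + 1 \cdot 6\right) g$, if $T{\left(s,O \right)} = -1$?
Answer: $-86$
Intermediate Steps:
$g = -1$
$q \left(-4 + 1 \cdot 6\right) g = 43 \left(-4 + 1 \cdot 6\right) \left(-1\right) = 43 \left(-4 + 6\right) \left(-1\right) = 43 \cdot 2 \left(-1\right) = 86 \left(-1\right) = -86$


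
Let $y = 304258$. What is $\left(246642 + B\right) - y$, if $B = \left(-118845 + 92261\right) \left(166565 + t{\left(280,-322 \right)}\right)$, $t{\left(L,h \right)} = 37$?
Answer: $-4429005184$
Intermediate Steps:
$B = -4428947568$ ($B = \left(-118845 + 92261\right) \left(166565 + 37\right) = \left(-26584\right) 166602 = -4428947568$)
$\left(246642 + B\right) - y = \left(246642 - 4428947568\right) - 304258 = -4428700926 - 304258 = -4429005184$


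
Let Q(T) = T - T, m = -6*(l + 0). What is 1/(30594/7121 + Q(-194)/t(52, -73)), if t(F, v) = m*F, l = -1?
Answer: 7121/30594 ≈ 0.23276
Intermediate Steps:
m = 6 (m = -6*(-1 + 0) = -6*(-1) = 6)
Q(T) = 0
t(F, v) = 6*F
1/(30594/7121 + Q(-194)/t(52, -73)) = 1/(30594/7121 + 0/((6*52))) = 1/(30594*(1/7121) + 0/312) = 1/(30594/7121 + 0*(1/312)) = 1/(30594/7121 + 0) = 1/(30594/7121) = 7121/30594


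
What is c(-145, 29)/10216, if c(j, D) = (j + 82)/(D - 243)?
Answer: 63/2186224 ≈ 2.8817e-5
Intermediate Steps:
c(j, D) = (82 + j)/(-243 + D)
c(-145, 29)/10216 = ((82 - 145)/(-243 + 29))/10216 = (-63/(-214))*(1/10216) = -1/214*(-63)*(1/10216) = (63/214)*(1/10216) = 63/2186224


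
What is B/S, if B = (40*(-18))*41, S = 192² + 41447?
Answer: -29520/78311 ≈ -0.37696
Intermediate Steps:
S = 78311 (S = 36864 + 41447 = 78311)
B = -29520 (B = -720*41 = -29520)
B/S = -29520/78311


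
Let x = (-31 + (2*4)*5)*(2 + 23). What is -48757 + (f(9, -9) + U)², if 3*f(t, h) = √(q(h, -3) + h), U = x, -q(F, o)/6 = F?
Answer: 1873 + 450*√5 ≈ 2879.2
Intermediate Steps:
x = 225 (x = (-31 + 8*5)*25 = (-31 + 40)*25 = 9*25 = 225)
q(F, o) = -6*F
U = 225
f(t, h) = √5*√(-h)/3 (f(t, h) = √(-6*h + h)/3 = √(-5*h)/3 = (√5*√(-h))/3 = √5*√(-h)/3)
-48757 + (f(9, -9) + U)² = -48757 + (√5*√(-1*(-9))/3 + 225)² = -48757 + (√5*√9/3 + 225)² = -48757 + ((⅓)*√5*3 + 225)² = -48757 + (√5 + 225)² = -48757 + (225 + √5)²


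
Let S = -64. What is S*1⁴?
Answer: -64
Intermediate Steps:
S*1⁴ = -64*1⁴ = -64*1 = -64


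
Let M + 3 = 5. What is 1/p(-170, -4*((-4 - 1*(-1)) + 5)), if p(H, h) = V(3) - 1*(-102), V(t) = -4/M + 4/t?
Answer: 3/304 ≈ 0.0098684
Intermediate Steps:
M = 2 (M = -3 + 5 = 2)
V(t) = -2 + 4/t (V(t) = -4/2 + 4/t = -4*1/2 + 4/t = -2 + 4/t)
p(H, h) = 304/3 (p(H, h) = (-2 + 4/3) - 1*(-102) = (-2 + 4*(1/3)) + 102 = (-2 + 4/3) + 102 = -2/3 + 102 = 304/3)
1/p(-170, -4*((-4 - 1*(-1)) + 5)) = 1/(304/3) = 3/304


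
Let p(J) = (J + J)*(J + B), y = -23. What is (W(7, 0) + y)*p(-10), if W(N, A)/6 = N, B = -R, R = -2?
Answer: 3040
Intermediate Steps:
B = 2 (B = -1*(-2) = 2)
p(J) = 2*J*(2 + J) (p(J) = (J + J)*(J + 2) = (2*J)*(2 + J) = 2*J*(2 + J))
W(N, A) = 6*N
(W(7, 0) + y)*p(-10) = (6*7 - 23)*(2*(-10)*(2 - 10)) = (42 - 23)*(2*(-10)*(-8)) = 19*160 = 3040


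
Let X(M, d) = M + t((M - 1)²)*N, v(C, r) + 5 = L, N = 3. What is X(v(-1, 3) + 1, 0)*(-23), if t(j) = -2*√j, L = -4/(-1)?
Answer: 138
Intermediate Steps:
L = 4 (L = -4*(-1) = 4)
v(C, r) = -1 (v(C, r) = -5 + 4 = -1)
X(M, d) = M - 6*√((-1 + M)²) (X(M, d) = M - 2*√((M - 1)²)*3 = M - 2*√((-1 + M)²)*3 = M - 6*√((-1 + M)²))
X(v(-1, 3) + 1, 0)*(-23) = ((-1 + 1) - 6*√((-1 + (-1 + 1))²))*(-23) = (0 - 6*√((-1 + 0)²))*(-23) = (0 - 6*√((-1)²))*(-23) = (0 - 6*√1)*(-23) = (0 - 6*1)*(-23) = (0 - 6)*(-23) = -6*(-23) = 138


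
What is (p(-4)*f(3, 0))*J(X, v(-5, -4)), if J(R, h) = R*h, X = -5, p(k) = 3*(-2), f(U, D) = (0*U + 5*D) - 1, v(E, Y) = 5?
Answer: -150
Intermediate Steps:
f(U, D) = -1 + 5*D (f(U, D) = (0 + 5*D) - 1 = 5*D - 1 = -1 + 5*D)
p(k) = -6
(p(-4)*f(3, 0))*J(X, v(-5, -4)) = (-6*(-1 + 5*0))*(-5*5) = -6*(-1 + 0)*(-25) = -6*(-1)*(-25) = 6*(-25) = -150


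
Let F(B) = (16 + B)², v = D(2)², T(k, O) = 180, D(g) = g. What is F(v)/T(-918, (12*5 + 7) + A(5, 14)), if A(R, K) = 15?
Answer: 20/9 ≈ 2.2222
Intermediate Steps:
v = 4 (v = 2² = 4)
F(v)/T(-918, (12*5 + 7) + A(5, 14)) = (16 + 4)²/180 = 20²*(1/180) = 400*(1/180) = 20/9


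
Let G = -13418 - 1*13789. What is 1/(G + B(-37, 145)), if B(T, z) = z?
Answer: -1/27062 ≈ -3.6952e-5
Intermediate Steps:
G = -27207 (G = -13418 - 13789 = -27207)
1/(G + B(-37, 145)) = 1/(-27207 + 145) = 1/(-27062) = -1/27062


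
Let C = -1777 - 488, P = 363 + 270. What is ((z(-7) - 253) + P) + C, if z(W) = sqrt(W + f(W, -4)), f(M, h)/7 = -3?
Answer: -1885 + 2*I*sqrt(7) ≈ -1885.0 + 5.2915*I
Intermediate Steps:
f(M, h) = -21 (f(M, h) = 7*(-3) = -21)
P = 633
z(W) = sqrt(-21 + W) (z(W) = sqrt(W - 21) = sqrt(-21 + W))
C = -2265
((z(-7) - 253) + P) + C = ((sqrt(-21 - 7) - 253) + 633) - 2265 = ((sqrt(-28) - 253) + 633) - 2265 = ((2*I*sqrt(7) - 253) + 633) - 2265 = ((-253 + 2*I*sqrt(7)) + 633) - 2265 = (380 + 2*I*sqrt(7)) - 2265 = -1885 + 2*I*sqrt(7)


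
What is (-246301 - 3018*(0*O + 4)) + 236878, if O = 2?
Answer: -21495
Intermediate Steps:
(-246301 - 3018*(0*O + 4)) + 236878 = (-246301 - 3018*(0*2 + 4)) + 236878 = (-246301 - 3018*(0 + 4)) + 236878 = (-246301 - 3018*4) + 236878 = (-246301 - 12072) + 236878 = -258373 + 236878 = -21495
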